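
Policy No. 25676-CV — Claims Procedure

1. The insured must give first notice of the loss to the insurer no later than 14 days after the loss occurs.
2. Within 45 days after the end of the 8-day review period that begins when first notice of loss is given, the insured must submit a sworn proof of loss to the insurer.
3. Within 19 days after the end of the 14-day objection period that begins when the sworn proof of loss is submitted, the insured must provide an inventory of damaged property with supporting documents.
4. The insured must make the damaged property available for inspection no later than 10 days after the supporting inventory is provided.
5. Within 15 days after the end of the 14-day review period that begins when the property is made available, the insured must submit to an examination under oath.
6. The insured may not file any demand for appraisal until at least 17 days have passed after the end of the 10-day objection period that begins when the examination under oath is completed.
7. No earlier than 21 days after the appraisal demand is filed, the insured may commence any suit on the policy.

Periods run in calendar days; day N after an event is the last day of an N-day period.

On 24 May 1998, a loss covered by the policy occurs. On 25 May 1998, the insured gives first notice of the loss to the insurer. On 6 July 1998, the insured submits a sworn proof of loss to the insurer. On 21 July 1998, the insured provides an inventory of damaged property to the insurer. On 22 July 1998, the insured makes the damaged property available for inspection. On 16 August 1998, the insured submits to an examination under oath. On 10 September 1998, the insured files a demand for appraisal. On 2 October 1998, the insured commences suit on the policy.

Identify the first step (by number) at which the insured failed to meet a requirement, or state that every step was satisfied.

Step 6

Step 1: 14 days after 24 May 1998 (when the loss occurs) is 7 June 1998; completed 25 May 1998, before the deadline.
Step 2: 45 days after 2 June 1998 (end of the 8-day review period, which began when first notice of loss is given on 25 May 1998) is 17 July 1998; 6 July 1998 is within that limit.
Step 3: 19 days after 20 July 1998 (end of the 14-day objection period, which began when the sworn proof of loss is submitted on 6 July 1998) is 8 August 1998; completed 21 July 1998, before the deadline.
Step 4: 10 days after 21 July 1998 (when the supporting inventory is provided) is 31 July 1998; 22 July 1998 is within that limit.
Step 5: 15 days after 5 August 1998 (end of the 14-day review period, which began when the property is made available on 22 July 1998) is 20 August 1998; completed 16 August 1998, before the deadline.
Step 6: the earliest permitted date is 17 days after 26 August 1998 (end of the 10-day objection period, which began when the examination under oath is completed on 16 August 1998), i.e. 12 September 1998; done 10 September 1998 — 2 days too early.
The procedure was therefore not followed at step 6.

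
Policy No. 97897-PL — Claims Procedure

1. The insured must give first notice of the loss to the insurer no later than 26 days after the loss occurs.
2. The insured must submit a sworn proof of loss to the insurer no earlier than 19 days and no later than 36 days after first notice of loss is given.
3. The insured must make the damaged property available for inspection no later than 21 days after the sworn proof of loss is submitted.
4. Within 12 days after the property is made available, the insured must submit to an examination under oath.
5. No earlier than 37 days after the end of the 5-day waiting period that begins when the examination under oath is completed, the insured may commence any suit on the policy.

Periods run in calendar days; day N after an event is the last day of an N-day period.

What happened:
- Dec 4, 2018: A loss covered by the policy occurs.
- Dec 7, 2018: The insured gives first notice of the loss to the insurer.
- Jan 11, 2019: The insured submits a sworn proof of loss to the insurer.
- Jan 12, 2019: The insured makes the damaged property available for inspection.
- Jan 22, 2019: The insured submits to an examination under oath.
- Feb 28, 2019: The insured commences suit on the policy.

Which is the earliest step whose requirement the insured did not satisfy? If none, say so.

Step 5

Step 1 — counting 26 days from Dec 4, 2018 (when the loss occurs) gives a deadline of Dec 30, 2018; done Dec 7, 2018 — timely.
Step 2 — 19 and 36 days from Dec 7, 2018 (when first notice of loss is given) are Dec 26, 2018 and Jan 12, 2019 respectively; Jan 11, 2019 falls inside that range.
Step 3 — counting 21 days from Jan 11, 2019 (when the sworn proof of loss is submitted) gives a deadline of Feb 1, 2019; done Jan 12, 2019 — timely.
Step 4 — counting 12 days from Jan 12, 2019 (when the property is made available) gives a deadline of Jan 24, 2019; Jan 22, 2019 is within that limit.
Step 5 — must wait 37 days from Jan 27, 2019 (end of the 5-day waiting period, which began when the examination under oath is completed on Jan 22, 2019), so not before Mar 5, 2019; done Feb 28, 2019 — 5 days too early.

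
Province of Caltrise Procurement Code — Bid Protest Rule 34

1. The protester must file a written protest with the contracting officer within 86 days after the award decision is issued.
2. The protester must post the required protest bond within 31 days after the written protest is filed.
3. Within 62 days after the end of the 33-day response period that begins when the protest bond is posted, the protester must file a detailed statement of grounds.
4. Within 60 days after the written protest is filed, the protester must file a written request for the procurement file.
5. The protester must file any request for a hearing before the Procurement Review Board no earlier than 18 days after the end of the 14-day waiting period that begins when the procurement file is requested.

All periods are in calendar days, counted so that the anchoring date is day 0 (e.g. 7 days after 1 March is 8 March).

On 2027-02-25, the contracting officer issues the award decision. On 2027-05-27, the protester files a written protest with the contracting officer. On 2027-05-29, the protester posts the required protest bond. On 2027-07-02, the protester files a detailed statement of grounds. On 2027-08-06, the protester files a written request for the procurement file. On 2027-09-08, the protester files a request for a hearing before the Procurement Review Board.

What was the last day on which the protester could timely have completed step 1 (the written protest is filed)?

Step 1 runs from 2027-02-25, when the award decision is issued. 86 days after 2027-02-25 is 2027-05-22.

2027-05-22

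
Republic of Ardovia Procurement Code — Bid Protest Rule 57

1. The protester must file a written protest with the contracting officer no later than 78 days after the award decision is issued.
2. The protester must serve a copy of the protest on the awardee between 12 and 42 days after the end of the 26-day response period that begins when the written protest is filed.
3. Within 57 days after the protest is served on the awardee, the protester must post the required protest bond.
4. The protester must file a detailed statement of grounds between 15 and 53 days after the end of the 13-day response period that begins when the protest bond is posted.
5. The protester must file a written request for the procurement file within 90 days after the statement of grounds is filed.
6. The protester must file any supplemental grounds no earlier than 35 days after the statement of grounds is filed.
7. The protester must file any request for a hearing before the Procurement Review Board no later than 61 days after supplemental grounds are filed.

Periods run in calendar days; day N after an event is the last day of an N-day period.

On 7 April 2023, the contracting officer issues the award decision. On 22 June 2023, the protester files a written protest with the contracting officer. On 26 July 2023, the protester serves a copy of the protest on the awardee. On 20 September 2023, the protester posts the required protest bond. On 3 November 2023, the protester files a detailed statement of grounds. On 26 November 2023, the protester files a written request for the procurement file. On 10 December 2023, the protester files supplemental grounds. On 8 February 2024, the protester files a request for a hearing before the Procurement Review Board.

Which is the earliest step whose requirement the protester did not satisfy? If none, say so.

Step 2

Step 1: 78 days after 7 April 2023 (when the award decision is issued) is 24 June 2023; 22 June 2023 is within that limit.
Step 2: the window is 12–42 days after 18 July 2023 (end of the 26-day response period, which began when the written protest is filed on 22 June 2023), so 30 July 2023 through 29 August 2023; 26 July 2023 is 4 days too early.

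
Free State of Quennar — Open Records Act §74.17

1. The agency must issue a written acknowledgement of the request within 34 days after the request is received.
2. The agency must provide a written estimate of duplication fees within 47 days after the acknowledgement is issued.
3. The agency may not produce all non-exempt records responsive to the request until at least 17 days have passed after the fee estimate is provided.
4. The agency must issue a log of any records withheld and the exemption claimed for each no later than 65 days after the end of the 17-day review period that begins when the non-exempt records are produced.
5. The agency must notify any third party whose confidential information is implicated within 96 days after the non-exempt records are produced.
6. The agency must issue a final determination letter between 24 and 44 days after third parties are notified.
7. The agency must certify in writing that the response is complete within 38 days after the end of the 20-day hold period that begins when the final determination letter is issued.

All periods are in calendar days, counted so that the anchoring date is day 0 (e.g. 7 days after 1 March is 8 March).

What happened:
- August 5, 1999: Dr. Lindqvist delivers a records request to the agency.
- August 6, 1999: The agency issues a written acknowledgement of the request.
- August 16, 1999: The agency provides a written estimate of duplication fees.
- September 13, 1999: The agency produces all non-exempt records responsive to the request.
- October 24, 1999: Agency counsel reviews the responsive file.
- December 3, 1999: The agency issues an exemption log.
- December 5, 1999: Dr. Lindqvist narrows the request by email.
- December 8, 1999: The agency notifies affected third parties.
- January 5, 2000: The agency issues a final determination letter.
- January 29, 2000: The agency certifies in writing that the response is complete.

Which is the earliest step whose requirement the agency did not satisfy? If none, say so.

Step 1 — counting 34 days from August 5, 1999 (when the request is received) gives a deadline of September 8, 1999; August 6, 1999 is within that limit.
Step 2 — counting 47 days from August 6, 1999 (when the acknowledgement is issued) gives a deadline of September 22, 1999; August 16, 1999 is within that limit.
Step 3 — must wait 17 days from August 16, 1999 (when the fee estimate is provided), so not before September 2, 1999; done September 13, 1999 — permitted.
Step 4 — counting 65 days from September 30, 1999 (end of the 17-day review period, which began when the non-exempt records are produced on September 13, 1999) gives a deadline of December 4, 1999; done December 3, 1999 — timely.
Step 5 — counting 96 days from September 13, 1999 (when the non-exempt records are produced) gives a deadline of December 18, 1999; December 8, 1999 is within that limit.
Step 6 — 24 and 44 days from December 8, 1999 (when third parties are notified) are January 1, 2000 and January 21, 2000 respectively; January 5, 2000 falls inside that range.
Step 7 — counting 38 days from January 25, 2000 (end of the 20-day hold period, which began when the final determination letter is issued on January 5, 2000) gives a deadline of March 3, 2000; January 29, 2000 is within that limit.

None — every step was satisfied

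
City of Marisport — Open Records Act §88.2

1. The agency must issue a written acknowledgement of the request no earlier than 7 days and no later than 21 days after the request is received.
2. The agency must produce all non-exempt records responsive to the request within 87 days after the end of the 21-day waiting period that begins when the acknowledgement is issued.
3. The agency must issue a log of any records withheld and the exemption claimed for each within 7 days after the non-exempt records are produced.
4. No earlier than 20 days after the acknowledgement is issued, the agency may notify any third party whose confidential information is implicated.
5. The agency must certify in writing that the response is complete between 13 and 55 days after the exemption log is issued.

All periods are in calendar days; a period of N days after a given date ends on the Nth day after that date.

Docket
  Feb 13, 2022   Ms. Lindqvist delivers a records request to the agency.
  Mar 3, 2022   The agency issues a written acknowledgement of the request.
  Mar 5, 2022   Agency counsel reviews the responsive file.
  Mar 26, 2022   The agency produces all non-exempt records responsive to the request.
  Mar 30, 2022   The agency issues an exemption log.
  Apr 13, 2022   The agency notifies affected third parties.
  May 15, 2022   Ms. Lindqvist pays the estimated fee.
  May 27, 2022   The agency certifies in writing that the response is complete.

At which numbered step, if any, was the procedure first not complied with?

Step 5

Step 1: the window is 7–21 days after Feb 13, 2022 (when the request is received), so Feb 20, 2022 through Mar 6, 2022; done Mar 3, 2022 — within the window.
Step 2: 87 days after Mar 24, 2022 (end of the 21-day waiting period, which began when the acknowledgement is issued on Mar 3, 2022) is Jun 19, 2022; done Mar 26, 2022 — timely.
Step 3: 7 days after Mar 26, 2022 (when the non-exempt records are produced) is Apr 2, 2022; Mar 30, 2022 is within that limit.
Step 4: the earliest permitted date is 20 days after Mar 3, 2022 (when the acknowledgement is issued), i.e. Mar 23, 2022; done Apr 13, 2022 — permitted.
Step 5: the window is 13–55 days after Mar 30, 2022 (when the exemption log is issued), so Apr 12, 2022 through May 24, 2022; May 27, 2022 is 3 days past the end of the window.
The analysis stops there.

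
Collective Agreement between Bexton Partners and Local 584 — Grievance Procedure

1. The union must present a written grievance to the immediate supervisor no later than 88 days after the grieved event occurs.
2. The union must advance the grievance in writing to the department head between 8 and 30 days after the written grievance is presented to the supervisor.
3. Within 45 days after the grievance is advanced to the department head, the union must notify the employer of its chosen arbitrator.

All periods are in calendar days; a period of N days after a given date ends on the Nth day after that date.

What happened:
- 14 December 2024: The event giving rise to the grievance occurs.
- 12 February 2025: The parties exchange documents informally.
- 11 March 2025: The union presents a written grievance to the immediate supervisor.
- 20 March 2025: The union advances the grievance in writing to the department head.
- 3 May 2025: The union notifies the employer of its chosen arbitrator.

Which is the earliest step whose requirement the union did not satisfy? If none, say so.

Step 1: 88 days after 14 December 2024 (when the grieved event occurs) is 12 March 2025; 11 March 2025 is within that limit.
Step 2: the window is 8–30 days after 11 March 2025 (when the written grievance is presented to the supervisor), so 19 March 2025 through 10 April 2025; done 20 March 2025, which is between those dates.
Step 3: 45 days after 20 March 2025 (when the grievance is advanced to the department head) is 4 May 2025; done 3 May 2025 — timely.

None — every step was satisfied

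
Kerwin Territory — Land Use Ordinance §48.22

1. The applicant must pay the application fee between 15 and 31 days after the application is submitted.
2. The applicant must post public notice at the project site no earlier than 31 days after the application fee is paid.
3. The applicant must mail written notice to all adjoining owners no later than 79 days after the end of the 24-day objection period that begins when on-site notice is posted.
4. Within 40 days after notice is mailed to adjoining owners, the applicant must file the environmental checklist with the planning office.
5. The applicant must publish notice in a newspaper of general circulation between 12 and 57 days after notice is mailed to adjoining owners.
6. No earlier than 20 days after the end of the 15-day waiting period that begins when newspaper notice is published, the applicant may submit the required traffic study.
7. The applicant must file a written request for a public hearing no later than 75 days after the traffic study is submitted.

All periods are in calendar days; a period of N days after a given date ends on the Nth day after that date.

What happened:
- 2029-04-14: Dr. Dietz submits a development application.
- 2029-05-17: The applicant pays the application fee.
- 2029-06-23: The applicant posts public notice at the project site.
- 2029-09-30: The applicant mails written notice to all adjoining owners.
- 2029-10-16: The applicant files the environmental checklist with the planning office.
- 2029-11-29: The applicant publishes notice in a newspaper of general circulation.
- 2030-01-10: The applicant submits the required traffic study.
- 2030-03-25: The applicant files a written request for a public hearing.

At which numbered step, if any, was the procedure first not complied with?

Step 1

Step 1 — 15 and 31 days from 2029-04-14 (when the application is submitted) are 2029-04-29 and 2029-05-15 respectively; done 2029-05-17 — 2 days after the window closed.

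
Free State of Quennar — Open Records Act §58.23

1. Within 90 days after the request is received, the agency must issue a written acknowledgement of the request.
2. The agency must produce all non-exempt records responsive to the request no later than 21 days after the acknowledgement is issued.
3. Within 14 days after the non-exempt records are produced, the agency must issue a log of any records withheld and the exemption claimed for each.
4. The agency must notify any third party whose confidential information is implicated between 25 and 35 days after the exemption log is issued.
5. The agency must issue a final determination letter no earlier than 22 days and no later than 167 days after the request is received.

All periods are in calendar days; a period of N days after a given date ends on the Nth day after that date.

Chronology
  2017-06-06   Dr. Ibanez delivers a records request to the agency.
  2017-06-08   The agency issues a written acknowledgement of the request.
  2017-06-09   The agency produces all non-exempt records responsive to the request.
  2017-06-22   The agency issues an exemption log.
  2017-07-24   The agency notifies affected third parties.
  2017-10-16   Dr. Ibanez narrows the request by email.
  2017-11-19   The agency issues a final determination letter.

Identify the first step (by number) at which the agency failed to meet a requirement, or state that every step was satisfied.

Step 1: 90 days after 2017-06-06 (when the request is received) is 2017-09-04; done 2017-06-08 — timely.
Step 2: 21 days after 2017-06-08 (when the acknowledgement is issued) is 2017-06-29; done 2017-06-09 — timely.
Step 3: 14 days after 2017-06-09 (when the non-exempt records are produced) is 2017-06-23; done 2017-06-22 — timely.
Step 4: the window is 25–35 days after 2017-06-22 (when the exemption log is issued), so 2017-07-17 through 2017-07-27; 2017-07-24 falls inside that range.
Step 5: the window is 22–167 days after 2017-06-06 (when the request is received), so 2017-06-28 through 2017-11-20; done 2017-11-19 — within the window.

None — every step was satisfied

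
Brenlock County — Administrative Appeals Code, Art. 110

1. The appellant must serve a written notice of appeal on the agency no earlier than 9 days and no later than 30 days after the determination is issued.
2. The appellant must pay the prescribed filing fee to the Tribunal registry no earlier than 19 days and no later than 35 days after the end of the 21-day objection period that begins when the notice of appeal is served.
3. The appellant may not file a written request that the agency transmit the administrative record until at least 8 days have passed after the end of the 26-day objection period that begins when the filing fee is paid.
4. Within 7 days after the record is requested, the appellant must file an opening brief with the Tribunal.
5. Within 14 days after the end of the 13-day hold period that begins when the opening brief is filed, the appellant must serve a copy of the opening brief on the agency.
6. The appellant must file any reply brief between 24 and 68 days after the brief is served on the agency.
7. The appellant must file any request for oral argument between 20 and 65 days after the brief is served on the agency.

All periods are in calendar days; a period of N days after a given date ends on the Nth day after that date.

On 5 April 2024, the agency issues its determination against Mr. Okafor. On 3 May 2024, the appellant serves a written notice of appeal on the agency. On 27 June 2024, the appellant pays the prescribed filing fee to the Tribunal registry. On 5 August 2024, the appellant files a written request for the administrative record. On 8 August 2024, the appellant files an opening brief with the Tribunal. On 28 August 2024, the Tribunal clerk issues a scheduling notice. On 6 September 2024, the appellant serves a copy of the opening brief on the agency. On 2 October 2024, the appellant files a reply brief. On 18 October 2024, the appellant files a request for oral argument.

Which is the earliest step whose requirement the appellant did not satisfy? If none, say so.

Step 5

Step 1: the window is 9–30 days after 5 April 2024 (when the determination is issued), so 14 April 2024 through 5 May 2024; done 3 May 2024, which is between those dates.
Step 2: the window is 19–35 days after 24 May 2024 (end of the 21-day objection period, which began when the notice of appeal is served on 3 May 2024), so 12 June 2024 through 28 June 2024; 27 June 2024 falls inside that range.
Step 3: the earliest permitted date is 8 days after 23 July 2024 (end of the 26-day objection period, which began when the filing fee is paid on 27 June 2024), i.e. 31 July 2024; done 5 August 2024 — permitted.
Step 4: 7 days after 5 August 2024 (when the record is requested) is 12 August 2024; 8 August 2024 is within that limit.
Step 5: 14 days after 21 August 2024 (end of the 13-day hold period, which began when the opening brief is filed on 8 August 2024) is 4 September 2024; done 6 September 2024 — 2 days late.
No need to go further; step 5 was not satisfied.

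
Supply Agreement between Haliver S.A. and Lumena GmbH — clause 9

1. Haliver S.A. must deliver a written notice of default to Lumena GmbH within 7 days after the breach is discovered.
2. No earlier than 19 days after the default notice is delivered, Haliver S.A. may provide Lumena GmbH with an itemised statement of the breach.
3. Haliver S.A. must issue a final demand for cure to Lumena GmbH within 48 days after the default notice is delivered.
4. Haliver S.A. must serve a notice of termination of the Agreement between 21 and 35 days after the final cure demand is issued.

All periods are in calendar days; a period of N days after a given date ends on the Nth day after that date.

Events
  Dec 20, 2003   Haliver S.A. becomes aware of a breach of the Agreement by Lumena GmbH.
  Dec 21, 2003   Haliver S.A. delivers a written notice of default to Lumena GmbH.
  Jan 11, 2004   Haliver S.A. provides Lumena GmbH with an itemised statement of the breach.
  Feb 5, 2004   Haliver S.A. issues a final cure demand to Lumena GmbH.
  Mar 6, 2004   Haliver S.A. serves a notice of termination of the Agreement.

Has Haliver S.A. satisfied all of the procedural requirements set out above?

Yes

Step 1: 7 days after Dec 20, 2003 (when the breach is discovered) is Dec 27, 2003; done Dec 21, 2003 — timely.
Step 2: the earliest permitted date is 19 days after Dec 21, 2003 (when the default notice is delivered), i.e. Jan 9, 2004; done Jan 11, 2004 — permitted.
Step 3: 48 days after Dec 21, 2003 (when the default notice is delivered) is Feb 7, 2004; completed Feb 5, 2004, before the deadline.
Step 4: the window is 21–35 days after Feb 5, 2004 (when the final cure demand is issued), so Feb 26, 2004 through Mar 11, 2004; done Mar 6, 2004, which is between those dates.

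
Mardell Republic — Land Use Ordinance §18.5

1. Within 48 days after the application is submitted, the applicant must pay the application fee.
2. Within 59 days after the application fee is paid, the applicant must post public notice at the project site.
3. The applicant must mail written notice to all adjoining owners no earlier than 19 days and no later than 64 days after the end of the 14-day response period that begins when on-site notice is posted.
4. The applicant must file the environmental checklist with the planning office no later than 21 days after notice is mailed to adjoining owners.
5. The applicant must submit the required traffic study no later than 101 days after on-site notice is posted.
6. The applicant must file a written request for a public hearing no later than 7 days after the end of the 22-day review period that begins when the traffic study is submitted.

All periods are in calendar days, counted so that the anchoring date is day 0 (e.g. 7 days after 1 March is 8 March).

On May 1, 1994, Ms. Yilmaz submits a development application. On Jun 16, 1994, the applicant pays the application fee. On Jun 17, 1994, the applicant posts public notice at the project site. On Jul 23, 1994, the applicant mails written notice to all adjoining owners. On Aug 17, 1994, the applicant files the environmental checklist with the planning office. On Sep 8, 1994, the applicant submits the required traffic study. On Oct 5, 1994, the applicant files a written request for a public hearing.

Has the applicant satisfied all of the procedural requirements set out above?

No

(1) due by May 1, 1994 + 48 days = Jun 18, 1994; completed Jun 16, 1994, before the deadline.
(2) due by Jun 16, 1994 + 59 days = Aug 14, 1994; Jun 17, 1994 is within that limit.
(3) the permitted window runs from Jul 1, 1994 + 19 = Jul 20, 1994 to Jul 1, 1994 + 64 = Sep 3, 1994; done Jul 23, 1994 — within the window.
(4) due by Jul 23, 1994 + 21 days = Aug 13, 1994; done Aug 17, 1994 — 4 days late.
No need to go further; step 4 was not satisfied.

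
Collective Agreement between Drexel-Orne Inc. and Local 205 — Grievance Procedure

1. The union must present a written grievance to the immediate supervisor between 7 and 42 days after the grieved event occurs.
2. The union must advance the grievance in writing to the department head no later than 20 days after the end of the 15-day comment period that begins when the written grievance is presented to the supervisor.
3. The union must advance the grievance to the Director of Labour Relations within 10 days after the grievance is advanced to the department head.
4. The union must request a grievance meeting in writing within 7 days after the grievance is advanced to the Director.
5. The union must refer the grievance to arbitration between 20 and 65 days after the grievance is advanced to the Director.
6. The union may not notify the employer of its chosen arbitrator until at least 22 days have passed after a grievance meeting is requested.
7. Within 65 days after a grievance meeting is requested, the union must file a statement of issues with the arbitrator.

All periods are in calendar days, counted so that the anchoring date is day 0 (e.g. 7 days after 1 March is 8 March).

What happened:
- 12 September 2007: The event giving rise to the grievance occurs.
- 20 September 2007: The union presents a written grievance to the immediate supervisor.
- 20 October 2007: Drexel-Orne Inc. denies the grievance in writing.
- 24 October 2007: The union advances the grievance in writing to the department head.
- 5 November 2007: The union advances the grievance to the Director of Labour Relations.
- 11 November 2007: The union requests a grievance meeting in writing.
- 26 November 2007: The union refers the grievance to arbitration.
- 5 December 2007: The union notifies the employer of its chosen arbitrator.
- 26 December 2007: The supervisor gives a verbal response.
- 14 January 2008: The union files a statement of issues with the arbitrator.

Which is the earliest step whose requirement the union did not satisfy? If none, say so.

(1) the permitted window runs from 12 September 2007 + 7 = 19 September 2007 to 12 September 2007 + 42 = 24 October 2007; done 20 September 2007, which is between those dates.
(2) due by 5 October 2007 + 20 days = 25 October 2007; done 24 October 2007 — timely.
(3) due by 24 October 2007 + 10 days = 3 November 2007; done 5 November 2007 — 2 days late.

Step 3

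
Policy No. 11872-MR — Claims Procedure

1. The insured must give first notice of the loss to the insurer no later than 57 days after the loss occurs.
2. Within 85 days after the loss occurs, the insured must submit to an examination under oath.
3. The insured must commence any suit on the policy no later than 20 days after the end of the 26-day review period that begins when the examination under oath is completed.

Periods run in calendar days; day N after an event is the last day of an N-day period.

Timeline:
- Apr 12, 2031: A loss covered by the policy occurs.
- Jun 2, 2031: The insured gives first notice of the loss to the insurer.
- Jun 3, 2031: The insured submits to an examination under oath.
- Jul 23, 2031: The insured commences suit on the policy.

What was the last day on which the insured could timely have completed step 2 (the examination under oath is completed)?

Step 2 runs from Apr 12, 2031, when the loss occurs. 85 days after Apr 12, 2031 is Jul 6, 2031.

Jul 6, 2031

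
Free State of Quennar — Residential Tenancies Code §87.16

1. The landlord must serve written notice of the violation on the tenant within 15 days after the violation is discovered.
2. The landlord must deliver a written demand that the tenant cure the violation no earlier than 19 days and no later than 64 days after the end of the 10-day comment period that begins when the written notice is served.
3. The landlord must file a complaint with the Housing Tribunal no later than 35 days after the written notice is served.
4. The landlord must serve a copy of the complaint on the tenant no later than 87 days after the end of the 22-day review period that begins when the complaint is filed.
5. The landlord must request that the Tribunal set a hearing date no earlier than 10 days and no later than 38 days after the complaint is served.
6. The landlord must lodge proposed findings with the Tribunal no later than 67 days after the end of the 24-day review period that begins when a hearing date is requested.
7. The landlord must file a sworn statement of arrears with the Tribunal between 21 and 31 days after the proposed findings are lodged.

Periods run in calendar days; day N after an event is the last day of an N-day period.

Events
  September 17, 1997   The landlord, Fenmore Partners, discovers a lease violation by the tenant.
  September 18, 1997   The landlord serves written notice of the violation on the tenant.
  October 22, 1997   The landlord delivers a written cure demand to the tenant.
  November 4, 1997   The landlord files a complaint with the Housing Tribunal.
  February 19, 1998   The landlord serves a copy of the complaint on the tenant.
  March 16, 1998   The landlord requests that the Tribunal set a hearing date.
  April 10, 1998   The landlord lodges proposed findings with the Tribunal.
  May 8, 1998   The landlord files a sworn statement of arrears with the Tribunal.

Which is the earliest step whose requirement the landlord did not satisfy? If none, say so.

Step 1 — counting 15 days from September 17, 1997 (when the violation is discovered) gives a deadline of October 2, 1997; done September 18, 1997 — timely.
Step 2 — 19 and 64 days from September 28, 1997 (end of the 10-day comment period, which began when the written notice is served on September 18, 1997) are October 17, 1997 and December 1, 1997 respectively; done October 22, 1997 — within the window.
Step 3 — counting 35 days from September 18, 1997 (when the written notice is served) gives a deadline of October 23, 1997; November 4, 1997 misses that deadline by 12 days.
The procedure was therefore not followed at step 3.

Step 3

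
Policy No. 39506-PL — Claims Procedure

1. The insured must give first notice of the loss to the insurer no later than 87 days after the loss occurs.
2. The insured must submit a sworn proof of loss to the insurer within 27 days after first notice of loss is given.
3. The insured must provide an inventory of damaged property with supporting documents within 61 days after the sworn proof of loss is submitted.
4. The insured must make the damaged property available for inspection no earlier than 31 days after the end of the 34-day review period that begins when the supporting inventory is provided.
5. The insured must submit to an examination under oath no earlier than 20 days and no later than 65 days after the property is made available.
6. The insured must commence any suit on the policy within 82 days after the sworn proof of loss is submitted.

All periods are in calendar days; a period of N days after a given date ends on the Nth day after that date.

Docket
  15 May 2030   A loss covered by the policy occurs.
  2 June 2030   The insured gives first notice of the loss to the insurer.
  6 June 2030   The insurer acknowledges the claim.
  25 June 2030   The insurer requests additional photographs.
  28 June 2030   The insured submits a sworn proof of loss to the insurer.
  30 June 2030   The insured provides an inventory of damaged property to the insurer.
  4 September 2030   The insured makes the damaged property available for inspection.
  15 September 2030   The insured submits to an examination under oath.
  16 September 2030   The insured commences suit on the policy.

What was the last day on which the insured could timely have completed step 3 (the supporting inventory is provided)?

Step 3 runs from 28 June 2030, when the sworn proof of loss is submitted. 61 days after 28 June 2030 is 28 August 2030.

28 August 2030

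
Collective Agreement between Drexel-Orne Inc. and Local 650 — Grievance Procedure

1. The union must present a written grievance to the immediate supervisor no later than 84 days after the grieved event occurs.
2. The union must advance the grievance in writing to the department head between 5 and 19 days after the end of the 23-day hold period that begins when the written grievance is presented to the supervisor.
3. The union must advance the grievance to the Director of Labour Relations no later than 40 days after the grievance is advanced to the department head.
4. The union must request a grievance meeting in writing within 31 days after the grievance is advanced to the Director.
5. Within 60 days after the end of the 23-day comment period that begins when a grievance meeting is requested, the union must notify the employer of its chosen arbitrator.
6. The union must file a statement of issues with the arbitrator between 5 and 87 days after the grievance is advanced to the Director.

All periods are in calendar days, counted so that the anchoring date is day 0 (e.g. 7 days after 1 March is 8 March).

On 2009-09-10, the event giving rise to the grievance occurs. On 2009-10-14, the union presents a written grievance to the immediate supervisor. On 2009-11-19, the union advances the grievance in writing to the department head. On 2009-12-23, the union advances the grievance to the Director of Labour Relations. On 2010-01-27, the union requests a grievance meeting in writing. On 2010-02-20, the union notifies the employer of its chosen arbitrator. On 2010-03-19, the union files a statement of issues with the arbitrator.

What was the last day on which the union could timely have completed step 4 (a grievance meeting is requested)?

Step 4 runs from 2009-12-23, when the grievance is advanced to the Director. 31 days after 2009-12-23 is 2010-01-23.

2010-01-23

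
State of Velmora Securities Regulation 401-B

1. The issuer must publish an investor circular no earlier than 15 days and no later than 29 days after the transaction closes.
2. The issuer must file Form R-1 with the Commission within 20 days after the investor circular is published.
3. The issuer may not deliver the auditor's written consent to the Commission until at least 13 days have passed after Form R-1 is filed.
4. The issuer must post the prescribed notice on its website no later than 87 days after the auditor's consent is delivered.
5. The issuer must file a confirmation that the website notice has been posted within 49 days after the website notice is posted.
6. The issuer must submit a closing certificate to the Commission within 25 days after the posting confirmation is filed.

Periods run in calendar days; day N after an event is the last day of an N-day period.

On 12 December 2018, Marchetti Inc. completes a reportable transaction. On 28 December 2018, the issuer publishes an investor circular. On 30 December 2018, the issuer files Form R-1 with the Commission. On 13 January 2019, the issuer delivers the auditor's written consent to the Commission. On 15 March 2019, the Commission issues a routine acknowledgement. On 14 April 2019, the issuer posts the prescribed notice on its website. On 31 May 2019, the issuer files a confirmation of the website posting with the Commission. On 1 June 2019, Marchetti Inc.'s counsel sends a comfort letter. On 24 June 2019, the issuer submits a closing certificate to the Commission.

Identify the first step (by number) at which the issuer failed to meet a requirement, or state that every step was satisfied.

Step 4

(1) the permitted window runs from 12 December 2018 + 15 = 27 December 2018 to 12 December 2018 + 29 = 10 January 2019; 28 December 2018 falls inside that range.
(2) due by 28 December 2018 + 20 days = 17 January 2019; 30 December 2018 is within that limit.
(3) permitted from 30 December 2018 + 13 days = 12 January 2019 onward; 13 January 2019 is on or after that date.
(4) due by 13 January 2019 + 87 days = 10 April 2019; 14 April 2019 misses that deadline by 4 days.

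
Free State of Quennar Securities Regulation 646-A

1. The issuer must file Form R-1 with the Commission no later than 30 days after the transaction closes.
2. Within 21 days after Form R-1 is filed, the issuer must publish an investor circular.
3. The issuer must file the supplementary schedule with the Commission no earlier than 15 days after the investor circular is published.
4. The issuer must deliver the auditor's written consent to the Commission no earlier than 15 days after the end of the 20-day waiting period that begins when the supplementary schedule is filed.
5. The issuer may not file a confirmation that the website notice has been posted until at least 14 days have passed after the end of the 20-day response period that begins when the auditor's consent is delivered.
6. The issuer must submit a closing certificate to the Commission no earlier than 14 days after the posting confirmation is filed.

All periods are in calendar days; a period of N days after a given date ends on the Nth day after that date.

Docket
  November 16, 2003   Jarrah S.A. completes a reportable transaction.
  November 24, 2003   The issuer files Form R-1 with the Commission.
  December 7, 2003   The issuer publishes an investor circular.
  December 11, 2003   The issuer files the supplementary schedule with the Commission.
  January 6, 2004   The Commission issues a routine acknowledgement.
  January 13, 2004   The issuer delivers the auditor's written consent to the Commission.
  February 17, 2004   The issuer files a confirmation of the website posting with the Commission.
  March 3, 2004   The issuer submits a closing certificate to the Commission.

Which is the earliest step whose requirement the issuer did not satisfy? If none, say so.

Step 1: 30 days after November 16, 2003 (when the transaction closes) is December 16, 2003; completed November 24, 2003, before the deadline.
Step 2: 21 days after November 24, 2003 (when Form R-1 is filed) is December 15, 2003; December 7, 2003 is within that limit.
Step 3: the earliest permitted date is 15 days after December 7, 2003 (when the investor circular is published), i.e. December 22, 2003; done December 11, 2003 — 11 days too early.
That is the first point of non-compliance.

Step 3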